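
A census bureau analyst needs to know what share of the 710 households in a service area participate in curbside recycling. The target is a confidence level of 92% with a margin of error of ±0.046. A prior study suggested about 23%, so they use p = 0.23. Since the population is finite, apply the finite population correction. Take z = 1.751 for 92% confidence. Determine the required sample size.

189

Unadjusted: n₀ = 1.751² × 0.23 × 0.77 / 0.046² ≈ 256.61, so n₀ = 257.
Finite population correction with N = 710: n = n₀ / (1 + (n₀−1)/N) = 257 / (1 + 256/710) = 257 / 1.3606 ≈ 188.89.
Rounding up, n = 189.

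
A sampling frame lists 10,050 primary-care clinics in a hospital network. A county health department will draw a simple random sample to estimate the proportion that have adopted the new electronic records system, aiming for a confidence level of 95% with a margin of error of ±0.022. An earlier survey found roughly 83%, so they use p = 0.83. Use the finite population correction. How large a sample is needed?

1008

For 95% confidence, z = 1.960.
Unadjusted: n₀ = 1.960² × 0.83 × 0.17 / 0.022² ≈ 1119.94, so n₀ = 1120.
Finite population correction with N = 10,050: n = n₀ / (1 + (n₀−1)/N) = 1120 / (1 + 1119/10050) = 1120 / 1.1113 ≈ 1007.79.
Rounding up, n = 1008.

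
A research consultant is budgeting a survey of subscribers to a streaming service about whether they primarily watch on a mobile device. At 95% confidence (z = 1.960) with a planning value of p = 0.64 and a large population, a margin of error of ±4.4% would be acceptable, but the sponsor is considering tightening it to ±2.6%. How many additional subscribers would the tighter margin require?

852

At ±4.4%: n = 1.960² × 0.2304 / 0.044² ≈ 457.18 → 458.
At ±2.6%: n = 1.960² × 0.2304 / 0.026² ≈ 1309.33 → 1310.
Additional respondents: 1310 − 458 = 852.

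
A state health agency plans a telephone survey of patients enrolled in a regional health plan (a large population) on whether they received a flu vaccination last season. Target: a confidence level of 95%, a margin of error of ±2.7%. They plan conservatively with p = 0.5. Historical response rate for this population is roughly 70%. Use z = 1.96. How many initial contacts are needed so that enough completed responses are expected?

1883

Completed interviews needed: n₀ = 1.96² × 0.2500 / 0.027² ≈ 1317.42 → 1318.
At a 70% response rate, contacts needed = 1318 / 0.70 ≈ 1882.86 → 1883.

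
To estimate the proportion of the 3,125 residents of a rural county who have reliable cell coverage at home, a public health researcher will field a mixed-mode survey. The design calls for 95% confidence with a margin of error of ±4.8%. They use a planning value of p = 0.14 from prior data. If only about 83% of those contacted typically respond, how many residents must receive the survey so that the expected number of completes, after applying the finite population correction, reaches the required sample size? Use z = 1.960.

228

Completed interviews needed (unadjusted): n₀ = 1.960² × 0.1204 / 0.048² ≈ 200.75 → 201.
FPC for N = 3,125: n = 201 / (1 + 200/3125) = 201 / 1.0640 ≈ 188.91 → 189.
At an 83% response rate, contacts needed = 189 / 0.83 ≈ 227.71 → 228.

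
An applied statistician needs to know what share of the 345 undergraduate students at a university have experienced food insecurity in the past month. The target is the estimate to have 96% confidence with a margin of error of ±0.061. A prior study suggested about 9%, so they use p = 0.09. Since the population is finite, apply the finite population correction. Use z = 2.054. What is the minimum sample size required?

Unadjusted: n₀ = 2.054² × 0.09 × 0.91 / 0.061² ≈ 92.86, so n₀ = 93.
Finite population correction with N = 345: n = n₀ / (1 + (n₀−1)/N) = 93 / (1 + 92/345) = 93 / 1.2667 ≈ 73.42.
Rounding up, n = 74.

74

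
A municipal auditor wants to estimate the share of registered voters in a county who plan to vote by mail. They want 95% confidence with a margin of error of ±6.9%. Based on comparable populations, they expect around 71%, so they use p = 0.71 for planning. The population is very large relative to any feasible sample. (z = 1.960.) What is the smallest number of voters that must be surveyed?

With p = 0.71, p(1−p) = 0.2059.
n = z²·p(1−p)/E² = 1.960² × 0.2059 / 0.069² = 3.8416 × 0.2059 / 0.004761 ≈ 166.14.
Rounding up gives n = 167.

167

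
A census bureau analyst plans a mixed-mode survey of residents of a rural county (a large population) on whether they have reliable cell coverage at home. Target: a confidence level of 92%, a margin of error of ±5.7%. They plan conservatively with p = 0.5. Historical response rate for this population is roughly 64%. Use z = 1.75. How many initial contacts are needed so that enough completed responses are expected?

369

Completed interviews needed: n₀ = 1.75² × 0.2500 / 0.057² ≈ 235.65 → 236.
At a 64% response rate, contacts needed = 236 / 0.64 ≈ 368.75 → 369.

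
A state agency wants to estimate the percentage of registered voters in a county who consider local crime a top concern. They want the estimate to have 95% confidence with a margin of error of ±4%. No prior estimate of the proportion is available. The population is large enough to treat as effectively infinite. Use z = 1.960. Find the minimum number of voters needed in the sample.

601

With no prior estimate, use p = 0.5, giving p(1−p) = 0.25.
n = z²·p(1−p)/E² = 1.960² × 0.2500 / 0.040² = 3.8416 × 0.2500 / 0.001600 ≈ 600.25.
Rounding up gives n = 601.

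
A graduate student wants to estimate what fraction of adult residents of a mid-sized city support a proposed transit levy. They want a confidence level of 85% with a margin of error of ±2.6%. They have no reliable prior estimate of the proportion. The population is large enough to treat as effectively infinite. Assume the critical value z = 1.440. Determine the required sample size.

With no prior estimate, use p = 0.5, giving p(1−p) = 0.25.
n = z²·p(1−p)/E² = 1.440² × 0.2500 / 0.026² = 2.0736 × 0.2500 / 0.000676 ≈ 766.86.
Rounding up gives n = 767.

767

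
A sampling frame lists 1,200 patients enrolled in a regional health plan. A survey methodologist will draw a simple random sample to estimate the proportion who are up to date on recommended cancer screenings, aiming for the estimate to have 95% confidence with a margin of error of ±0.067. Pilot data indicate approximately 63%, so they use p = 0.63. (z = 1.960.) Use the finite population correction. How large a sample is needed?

Unadjusted: n₀ = 1.960² × 0.63 × 0.37 / 0.067² ≈ 199.48, so n₀ = 200.
Finite population correction with N = 1,200: n = n₀ / (1 + (n₀−1)/N) = 200 / (1 + 199/1200) = 200 / 1.1658 ≈ 171.55.
Rounding up, n = 172.

172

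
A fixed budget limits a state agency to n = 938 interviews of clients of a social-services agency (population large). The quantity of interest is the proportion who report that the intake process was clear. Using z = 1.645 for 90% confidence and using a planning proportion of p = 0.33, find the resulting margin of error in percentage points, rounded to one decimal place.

SE(p̂) = √[p(1−p)/n] = √[0.2211/938] = 0.01535.
E = z × SE = 1.645 × 0.01535 = 0.02526, or 2.5 percentage points.

2.5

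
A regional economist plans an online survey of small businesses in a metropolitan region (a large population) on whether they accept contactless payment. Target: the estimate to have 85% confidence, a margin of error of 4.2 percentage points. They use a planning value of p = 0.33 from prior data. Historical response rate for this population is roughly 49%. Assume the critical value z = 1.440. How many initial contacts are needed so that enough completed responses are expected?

531

Completed interviews needed: n₀ = 1.440² × 0.2211 / 0.042² ≈ 259.91 → 260.
At a 49% response rate, contacts needed = 260 / 0.49 ≈ 530.61 → 531.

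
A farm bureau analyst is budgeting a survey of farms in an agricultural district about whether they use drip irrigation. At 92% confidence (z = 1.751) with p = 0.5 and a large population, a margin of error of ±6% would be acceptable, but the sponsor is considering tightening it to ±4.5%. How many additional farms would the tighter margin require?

166

At ±6%: n = 1.751² × 0.2500 / 0.060² ≈ 212.92 → 213.
At ±4.5%: n = 1.751² × 0.2500 / 0.045² ≈ 378.52 → 379.
Additional respondents: 379 − 213 = 166.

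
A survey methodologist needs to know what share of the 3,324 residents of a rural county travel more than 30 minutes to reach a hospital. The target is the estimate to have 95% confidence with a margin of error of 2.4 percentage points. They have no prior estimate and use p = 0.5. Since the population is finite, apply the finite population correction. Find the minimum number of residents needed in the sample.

1111

For 95% confidence, z = 1.960.
Unadjusted: n₀ = 1.960² × 0.50 × 0.50 / 0.024² ≈ 1667.36, so n₀ = 1668.
Finite population correction with N = 3,324: n = n₀ / (1 + (n₀−1)/N) = 1668 / (1 + 1667/3324) = 1668 / 1.5015 ≈ 1110.89.
Rounding up, n = 1111.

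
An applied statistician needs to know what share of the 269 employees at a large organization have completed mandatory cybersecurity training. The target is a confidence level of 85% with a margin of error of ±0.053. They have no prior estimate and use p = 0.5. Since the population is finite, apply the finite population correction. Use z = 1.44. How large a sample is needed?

110

Unadjusted: n₀ = 1.44² × 0.50 × 0.50 / 0.053² ≈ 184.55, so n₀ = 185.
Finite population correction with N = 269: n = n₀ / (1 + (n₀−1)/N) = 185 / (1 + 184/269) = 185 / 1.6840 ≈ 109.86.
Rounding up, n = 110.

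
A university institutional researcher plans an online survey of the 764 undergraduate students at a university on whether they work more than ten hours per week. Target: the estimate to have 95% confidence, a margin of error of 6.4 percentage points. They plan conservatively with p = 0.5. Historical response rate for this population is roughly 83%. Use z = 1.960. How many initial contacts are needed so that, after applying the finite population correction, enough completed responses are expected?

217

Completed interviews needed (unadjusted): n₀ = 1.960² × 0.2500 / 0.064² ≈ 234.47 → 235.
FPC for N = 764: n = 235 / (1 + 234/764) = 235 / 1.3063 ≈ 179.90 → 180.
At an 83% response rate, contacts needed = 180 / 0.83 ≈ 216.87 → 217.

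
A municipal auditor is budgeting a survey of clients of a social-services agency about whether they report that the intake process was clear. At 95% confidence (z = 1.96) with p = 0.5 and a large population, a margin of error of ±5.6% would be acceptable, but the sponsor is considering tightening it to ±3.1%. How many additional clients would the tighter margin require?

693

At ±5.6%: n = 1.96² × 0.2500 / 0.056² ≈ 306.25 → 307.
At ±3.1%: n = 1.96² × 0.2500 / 0.031² ≈ 999.38 → 1000.
Additional respondents: 1000 − 307 = 693.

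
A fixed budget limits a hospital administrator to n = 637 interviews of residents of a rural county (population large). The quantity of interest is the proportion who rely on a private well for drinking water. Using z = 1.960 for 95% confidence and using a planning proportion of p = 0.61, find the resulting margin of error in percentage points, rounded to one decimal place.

3.8

SE(p̂) = √[p(1−p)/n] = √[0.2379/637] = 0.01933.
E = z × SE = 1.960 × 0.01933 = 0.03788, or 3.8 percentage points.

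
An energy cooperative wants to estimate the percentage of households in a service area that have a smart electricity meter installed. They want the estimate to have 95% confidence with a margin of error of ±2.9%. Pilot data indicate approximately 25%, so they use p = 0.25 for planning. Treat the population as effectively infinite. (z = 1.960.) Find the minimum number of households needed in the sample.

With p = 0.25, p(1−p) = 0.1875.
n = z²·p(1−p)/E² = 1.960² × 0.1875 / 0.029² = 3.8416 × 0.1875 / 0.000841 ≈ 856.48.
Rounding up gives n = 857.

857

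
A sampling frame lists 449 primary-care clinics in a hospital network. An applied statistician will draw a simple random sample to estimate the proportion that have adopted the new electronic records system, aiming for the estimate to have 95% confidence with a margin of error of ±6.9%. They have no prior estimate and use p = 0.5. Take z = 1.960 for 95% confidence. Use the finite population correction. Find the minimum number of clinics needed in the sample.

140

Unadjusted: n₀ = 1.960² × 0.50 × 0.50 / 0.069² ≈ 201.72, so n₀ = 202.
Finite population correction with N = 449: n = n₀ / (1 + (n₀−1)/N) = 202 / (1 + 201/449) = 202 / 1.4477 ≈ 139.54.
Rounding up, n = 140.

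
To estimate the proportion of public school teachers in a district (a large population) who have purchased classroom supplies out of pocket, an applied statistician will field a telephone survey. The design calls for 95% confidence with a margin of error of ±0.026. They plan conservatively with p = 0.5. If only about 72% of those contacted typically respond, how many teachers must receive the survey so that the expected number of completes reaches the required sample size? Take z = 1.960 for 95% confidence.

Completed interviews needed: n₀ = 1.960² × 0.2500 / 0.026² ≈ 1420.71 → 1421.
At a 72% response rate, contacts needed = 1421 / 0.72 ≈ 1973.61 → 1974.

1974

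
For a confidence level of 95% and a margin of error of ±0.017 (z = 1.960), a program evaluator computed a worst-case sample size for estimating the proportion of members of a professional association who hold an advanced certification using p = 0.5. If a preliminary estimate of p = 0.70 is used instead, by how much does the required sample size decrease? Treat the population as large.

Conservative (p = 0.5): n = 1.960² × 0.25 / 0.017² ≈ 3323.18 → 3324.
Using p = 0.70: p(1−p) = 0.2100, so n = 1.960² × 0.2100 / 0.017² ≈ 2791.47 → 2792.
Reduction: 3324 − 2792 = 532.

532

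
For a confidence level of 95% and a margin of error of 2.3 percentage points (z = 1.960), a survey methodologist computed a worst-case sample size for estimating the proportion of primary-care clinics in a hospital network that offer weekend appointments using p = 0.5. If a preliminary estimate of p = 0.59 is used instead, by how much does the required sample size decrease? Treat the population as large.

59

Conservative (p = 0.5): n = 1.960² × 0.25 / 0.023² ≈ 1815.50 → 1816.
Using p = 0.59: p(1−p) = 0.2419, so n = 1.960² × 0.2419 / 0.023² ≈ 1756.68 → 1757.
Reduction: 1816 − 1757 = 59.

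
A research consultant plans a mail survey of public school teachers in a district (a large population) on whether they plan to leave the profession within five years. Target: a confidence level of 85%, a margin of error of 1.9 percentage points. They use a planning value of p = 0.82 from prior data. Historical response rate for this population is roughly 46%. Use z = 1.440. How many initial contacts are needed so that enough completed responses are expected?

1844

Completed interviews needed: n₀ = 1.440² × 0.1476 / 0.019² ≈ 847.82 → 848.
At a 46% response rate, contacts needed = 848 / 0.46 ≈ 1843.48 → 1844.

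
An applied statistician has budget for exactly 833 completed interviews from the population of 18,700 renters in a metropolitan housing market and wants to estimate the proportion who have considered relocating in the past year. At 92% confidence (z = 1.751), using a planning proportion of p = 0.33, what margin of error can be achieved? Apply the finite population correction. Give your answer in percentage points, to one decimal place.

2.8

Finite-population factor: (N−n)/(N−1) = (18700−833)/(18700−1) = 0.9555.
SE(p̂) = √[p(1−p)/n · (N−n)/(N−1)] = √[0.2211/833 × 0.9555] = 0.01593.
E = z × SE = 1.751 × 0.01593 = 0.02789 ≈ 2.8 percentage points.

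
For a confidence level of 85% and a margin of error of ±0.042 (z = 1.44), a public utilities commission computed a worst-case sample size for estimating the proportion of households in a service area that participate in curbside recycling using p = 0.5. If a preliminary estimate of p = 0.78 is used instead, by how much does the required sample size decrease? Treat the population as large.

Conservative (p = 0.5): n = 1.44² × 0.25 / 0.042² ≈ 293.88 → 294.
Using p = 0.78: p(1−p) = 0.1716, so n = 1.44² × 0.1716 / 0.042² ≈ 201.72 → 202.
Reduction: 294 − 202 = 92.

92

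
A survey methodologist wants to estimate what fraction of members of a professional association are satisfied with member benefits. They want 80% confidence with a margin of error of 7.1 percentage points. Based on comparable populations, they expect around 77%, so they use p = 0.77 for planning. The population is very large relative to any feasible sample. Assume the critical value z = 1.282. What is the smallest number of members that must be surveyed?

With p = 0.77, p(1−p) = 0.1771.
n = z²·p(1−p)/E² = 1.282² × 0.1771 / 0.071² = 1.6435 × 0.1771 / 0.005041 ≈ 57.74.
Rounding up gives n = 58.

58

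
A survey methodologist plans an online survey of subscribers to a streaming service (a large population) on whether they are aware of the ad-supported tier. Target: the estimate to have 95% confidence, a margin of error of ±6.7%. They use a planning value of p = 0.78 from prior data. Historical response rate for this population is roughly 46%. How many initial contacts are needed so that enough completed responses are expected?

320

For 95% confidence, z = 1.96.
Completed interviews needed: n₀ = 1.96² × 0.1716 / 0.067² ≈ 146.85 → 147.
At a 46% response rate, contacts needed = 147 / 0.46 ≈ 319.57 → 320.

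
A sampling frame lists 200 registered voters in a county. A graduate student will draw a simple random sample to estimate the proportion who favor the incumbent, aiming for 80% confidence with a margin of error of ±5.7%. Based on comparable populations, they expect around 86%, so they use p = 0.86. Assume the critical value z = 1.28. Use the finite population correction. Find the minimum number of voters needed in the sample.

Unadjusted: n₀ = 1.28² × 0.86 × 0.14 / 0.057² ≈ 60.72, so n₀ = 61.
Finite population correction with N = 200: n = n₀ / (1 + (n₀−1)/N) = 61 / (1 + 60/200) = 61 / 1.3000 ≈ 46.92.
Rounding up, n = 47.

47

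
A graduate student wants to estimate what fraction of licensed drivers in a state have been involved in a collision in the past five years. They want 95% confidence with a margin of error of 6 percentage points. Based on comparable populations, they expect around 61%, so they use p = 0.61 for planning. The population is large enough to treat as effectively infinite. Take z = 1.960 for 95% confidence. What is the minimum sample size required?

254

With p = 0.61, p(1−p) = 0.2379.
n = z²·p(1−p)/E² = 1.960² × 0.2379 / 0.060² = 3.8416 × 0.2379 / 0.003600 ≈ 253.87.
Rounding up gives n = 254.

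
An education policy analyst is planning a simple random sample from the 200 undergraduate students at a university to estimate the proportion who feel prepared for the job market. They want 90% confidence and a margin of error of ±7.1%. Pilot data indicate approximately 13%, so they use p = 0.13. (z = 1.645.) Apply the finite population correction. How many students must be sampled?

Unadjusted: n₀ = 1.645² × 0.13 × 0.87 / 0.071² ≈ 60.71, so n₀ = 61.
Finite population correction with N = 200: n = n₀ / (1 + (n₀−1)/N) = 61 / (1 + 60/200) = 61 / 1.3000 ≈ 46.92.
Rounding up, n = 47.

47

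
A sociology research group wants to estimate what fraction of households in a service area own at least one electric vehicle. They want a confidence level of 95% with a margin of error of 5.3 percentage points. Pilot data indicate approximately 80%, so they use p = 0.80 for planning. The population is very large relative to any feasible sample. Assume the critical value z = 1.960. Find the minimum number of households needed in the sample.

With p = 0.80, p(1−p) = 0.1600.
n = z²·p(1−p)/E² = 1.960² × 0.1600 / 0.053² = 3.8416 × 0.1600 / 0.002809 ≈ 218.82.
Rounding up gives n = 219.

219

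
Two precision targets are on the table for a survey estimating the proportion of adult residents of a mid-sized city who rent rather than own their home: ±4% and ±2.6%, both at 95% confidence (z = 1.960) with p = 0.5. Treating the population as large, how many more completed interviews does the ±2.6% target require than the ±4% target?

820

At ±4%: n = 1.960² × 0.2500 / 0.040² ≈ 600.25 → 601.
At ±2.6%: n = 1.960² × 0.2500 / 0.026² ≈ 1420.71 → 1421.
Additional respondents: 1421 − 601 = 820.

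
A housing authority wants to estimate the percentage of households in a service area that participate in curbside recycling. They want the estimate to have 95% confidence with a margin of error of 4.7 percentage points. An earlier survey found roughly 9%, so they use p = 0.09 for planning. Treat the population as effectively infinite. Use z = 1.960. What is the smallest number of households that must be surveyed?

143

With p = 0.09, p(1−p) = 0.0819.
n = z²·p(1−p)/E² = 1.960² × 0.0819 / 0.047² = 3.8416 × 0.0819 / 0.002209 ≈ 142.43.
Rounding up gives n = 143.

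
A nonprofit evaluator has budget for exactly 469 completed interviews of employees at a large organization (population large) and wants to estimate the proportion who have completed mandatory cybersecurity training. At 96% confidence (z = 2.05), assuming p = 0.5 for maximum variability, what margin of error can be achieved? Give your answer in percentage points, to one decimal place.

SE(p̂) = √[p(1−p)/n] = √[0.2500/469] = 0.02309.
E = z × SE = 2.05 × 0.02309 = 0.04733, or 4.7 percentage points.

4.7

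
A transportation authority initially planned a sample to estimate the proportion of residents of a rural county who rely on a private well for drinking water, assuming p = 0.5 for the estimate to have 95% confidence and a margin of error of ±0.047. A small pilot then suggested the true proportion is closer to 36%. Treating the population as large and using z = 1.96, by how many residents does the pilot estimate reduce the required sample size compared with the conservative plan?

Conservative (p = 0.5): n = 1.96² × 0.25 / 0.047² ≈ 434.77 → 435.
Using p = 0.36: p(1−p) = 0.2304, so n = 1.96² × 0.2304 / 0.047² ≈ 400.68 → 401.
Reduction: 435 − 401 = 34.

34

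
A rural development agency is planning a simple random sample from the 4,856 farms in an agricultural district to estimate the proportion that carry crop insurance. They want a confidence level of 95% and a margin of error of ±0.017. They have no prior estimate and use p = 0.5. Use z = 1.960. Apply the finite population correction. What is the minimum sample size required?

1974

Unadjusted: n₀ = 1.960² × 0.50 × 0.50 / 0.017² ≈ 3323.18, so n₀ = 3324.
Finite population correction with N = 4,856: n = n₀ / (1 + (n₀−1)/N) = 3324 / (1 + 3323/4856) = 3324 / 1.6843 ≈ 1973.51.
Rounding up, n = 1974.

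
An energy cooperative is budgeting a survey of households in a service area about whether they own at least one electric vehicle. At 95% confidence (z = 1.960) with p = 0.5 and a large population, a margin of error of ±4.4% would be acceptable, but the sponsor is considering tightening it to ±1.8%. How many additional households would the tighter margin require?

2468

At ±4.4%: n = 1.960² × 0.2500 / 0.044² ≈ 496.07 → 497.
At ±1.8%: n = 1.960² × 0.2500 / 0.018² ≈ 2964.20 → 2965.
Additional respondents: 2965 − 497 = 2468.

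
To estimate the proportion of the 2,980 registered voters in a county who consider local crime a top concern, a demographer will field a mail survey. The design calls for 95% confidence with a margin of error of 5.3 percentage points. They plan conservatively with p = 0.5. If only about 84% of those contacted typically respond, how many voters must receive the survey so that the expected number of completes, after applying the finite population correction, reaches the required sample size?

366

For 95% confidence, z = 1.960.
Completed interviews needed (unadjusted): n₀ = 1.960² × 0.2500 / 0.053² ≈ 341.90 → 342.
FPC for N = 2,980: n = 342 / (1 + 341/2980) = 342 / 1.1144 ≈ 306.88 → 307.
At an 84% response rate, contacts needed = 307 / 0.84 ≈ 365.48 → 366.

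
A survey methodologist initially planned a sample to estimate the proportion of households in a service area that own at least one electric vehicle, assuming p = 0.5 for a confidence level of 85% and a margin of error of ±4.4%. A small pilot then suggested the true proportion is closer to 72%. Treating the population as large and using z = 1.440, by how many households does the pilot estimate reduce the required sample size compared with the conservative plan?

52

Conservative (p = 0.5): n = 1.440² × 0.25 / 0.044² ≈ 267.77 → 268.
Using p = 0.72: p(1−p) = 0.2016, so n = 1.440² × 0.2016 / 0.044² ≈ 215.93 → 216.
Reduction: 268 − 216 = 52.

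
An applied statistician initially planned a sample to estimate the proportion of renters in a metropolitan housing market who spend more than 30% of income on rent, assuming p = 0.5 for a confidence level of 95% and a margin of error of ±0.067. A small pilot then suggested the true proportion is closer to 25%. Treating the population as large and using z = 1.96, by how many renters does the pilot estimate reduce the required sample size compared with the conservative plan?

53

Conservative (p = 0.5): n = 1.96² × 0.25 / 0.067² ≈ 213.95 → 214.
Using p = 0.25: p(1−p) = 0.1875, so n = 1.96² × 0.1875 / 0.067² ≈ 160.46 → 161.
Reduction: 214 − 161 = 53.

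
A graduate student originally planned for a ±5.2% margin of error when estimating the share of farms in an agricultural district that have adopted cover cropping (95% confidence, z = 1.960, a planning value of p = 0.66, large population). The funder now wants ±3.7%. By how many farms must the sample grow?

At ±5.2%: n = 1.960² × 0.2244 / 0.052² ≈ 318.81 → 319.
At ±3.7%: n = 1.960² × 0.2244 / 0.037² ≈ 629.70 → 630.
Additional respondents: 630 − 319 = 311.

311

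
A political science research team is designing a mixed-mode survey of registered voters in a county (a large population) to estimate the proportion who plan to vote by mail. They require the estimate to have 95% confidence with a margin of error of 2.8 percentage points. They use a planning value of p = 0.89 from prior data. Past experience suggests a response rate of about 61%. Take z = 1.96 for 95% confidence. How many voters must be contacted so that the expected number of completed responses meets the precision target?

787

Completed interviews needed: n₀ = 1.96² × 0.0979 / 0.028² ≈ 479.71 → 480.
At a 61% response rate, contacts needed = 480 / 0.61 ≈ 786.89 → 787.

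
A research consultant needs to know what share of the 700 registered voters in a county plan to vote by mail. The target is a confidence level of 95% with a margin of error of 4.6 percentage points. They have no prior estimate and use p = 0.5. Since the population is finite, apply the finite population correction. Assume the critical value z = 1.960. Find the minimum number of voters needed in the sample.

Unadjusted: n₀ = 1.960² × 0.50 × 0.50 / 0.046² ≈ 453.88, so n₀ = 454.
Finite population correction with N = 700: n = n₀ / (1 + (n₀−1)/N) = 454 / (1 + 453/700) = 454 / 1.6471 ≈ 275.63.
Rounding up, n = 276.

276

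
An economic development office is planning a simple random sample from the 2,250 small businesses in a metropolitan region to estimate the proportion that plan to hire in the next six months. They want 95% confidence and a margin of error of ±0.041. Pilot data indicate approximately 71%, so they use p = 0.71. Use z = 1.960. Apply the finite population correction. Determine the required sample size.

Unadjusted: n₀ = 1.960² × 0.71 × 0.29 / 0.041² ≈ 470.54, so n₀ = 471.
Finite population correction with N = 2,250: n = n₀ / (1 + (n₀−1)/N) = 471 / (1 + 470/2250) = 471 / 1.2089 ≈ 389.61.
Rounding up, n = 390.

390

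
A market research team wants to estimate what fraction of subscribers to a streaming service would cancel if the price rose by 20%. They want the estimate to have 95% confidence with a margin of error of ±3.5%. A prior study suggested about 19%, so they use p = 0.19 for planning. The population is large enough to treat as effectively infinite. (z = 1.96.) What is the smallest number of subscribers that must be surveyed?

483

With p = 0.19, p(1−p) = 0.1539.
n = z²·p(1−p)/E² = 1.96² × 0.1539 / 0.035² = 3.8416 × 0.1539 / 0.001225 ≈ 482.63.
Rounding up gives n = 483.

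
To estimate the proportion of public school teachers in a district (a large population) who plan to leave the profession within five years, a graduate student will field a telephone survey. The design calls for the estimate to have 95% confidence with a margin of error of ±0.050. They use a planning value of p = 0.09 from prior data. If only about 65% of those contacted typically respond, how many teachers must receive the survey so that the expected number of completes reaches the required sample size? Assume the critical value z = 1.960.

Completed interviews needed: n₀ = 1.960² × 0.0819 / 0.050² ≈ 125.85 → 126.
At a 65% response rate, contacts needed = 126 / 0.65 ≈ 193.85 → 194.

194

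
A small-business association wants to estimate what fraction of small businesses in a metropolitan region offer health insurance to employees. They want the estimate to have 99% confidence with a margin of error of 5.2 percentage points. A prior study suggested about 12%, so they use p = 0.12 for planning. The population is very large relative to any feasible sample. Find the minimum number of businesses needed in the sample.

260

For 99% confidence, z = 2.576.
With p = 0.12, p(1−p) = 0.1056.
n = z²·p(1−p)/E² = 2.576² × 0.1056 / 0.052² = 6.6358 × 0.1056 / 0.002704 ≈ 259.15.
Rounding up gives n = 260.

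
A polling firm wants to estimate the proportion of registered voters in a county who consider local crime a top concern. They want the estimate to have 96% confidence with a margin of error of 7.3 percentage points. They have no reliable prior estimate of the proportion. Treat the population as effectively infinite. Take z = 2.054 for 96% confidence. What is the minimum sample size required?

198

With no prior estimate, use p = 0.5, giving p(1−p) = 0.25.
n = z²·p(1−p)/E² = 2.054² × 0.2500 / 0.073² = 4.2189 × 0.2500 / 0.005329 ≈ 197.92.
Rounding up gives n = 198.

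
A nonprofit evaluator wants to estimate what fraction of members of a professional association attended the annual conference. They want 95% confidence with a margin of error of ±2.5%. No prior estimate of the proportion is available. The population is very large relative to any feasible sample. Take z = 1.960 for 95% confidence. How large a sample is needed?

1537

With no prior estimate, use p = 0.5, giving p(1−p) = 0.25.
n = z²·p(1−p)/E² = 1.960² × 0.2500 / 0.025² = 3.8416 × 0.2500 / 0.000625 ≈ 1536.64.
Rounding up gives n = 1537.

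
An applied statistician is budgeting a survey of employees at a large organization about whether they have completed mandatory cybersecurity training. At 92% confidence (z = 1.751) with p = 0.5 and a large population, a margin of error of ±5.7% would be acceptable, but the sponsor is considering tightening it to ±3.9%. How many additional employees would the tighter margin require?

At ±5.7%: n = 1.751² × 0.2500 / 0.057² ≈ 235.92 → 236.
At ±3.9%: n = 1.751² × 0.2500 / 0.039² ≈ 503.94 → 504.
Additional respondents: 504 − 236 = 268.

268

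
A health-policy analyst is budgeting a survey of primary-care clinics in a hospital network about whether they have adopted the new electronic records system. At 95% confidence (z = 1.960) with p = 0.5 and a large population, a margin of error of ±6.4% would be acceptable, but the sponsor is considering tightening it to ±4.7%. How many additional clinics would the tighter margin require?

200

At ±6.4%: n = 1.960² × 0.2500 / 0.064² ≈ 234.47 → 235.
At ±4.7%: n = 1.960² × 0.2500 / 0.047² ≈ 434.77 → 435.
Additional respondents: 435 − 235 = 200.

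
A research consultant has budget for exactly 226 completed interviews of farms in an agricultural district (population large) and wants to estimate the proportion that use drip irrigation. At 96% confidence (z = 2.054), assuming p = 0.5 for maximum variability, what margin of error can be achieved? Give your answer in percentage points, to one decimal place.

6.8

SE(p̂) = √[p(1−p)/n] = √[0.2500/226] = 0.03326.
E = z × SE = 2.054 × 0.03326 = 0.06832, or 6.8 percentage points.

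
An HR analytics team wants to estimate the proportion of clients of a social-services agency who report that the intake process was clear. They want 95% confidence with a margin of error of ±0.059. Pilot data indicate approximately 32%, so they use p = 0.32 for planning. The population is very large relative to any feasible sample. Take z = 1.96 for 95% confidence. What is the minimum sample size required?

241

With p = 0.32, p(1−p) = 0.2176.
n = z²·p(1−p)/E² = 1.96² × 0.2176 / 0.059² = 3.8416 × 0.2176 / 0.003481 ≈ 240.14.
Rounding up gives n = 241.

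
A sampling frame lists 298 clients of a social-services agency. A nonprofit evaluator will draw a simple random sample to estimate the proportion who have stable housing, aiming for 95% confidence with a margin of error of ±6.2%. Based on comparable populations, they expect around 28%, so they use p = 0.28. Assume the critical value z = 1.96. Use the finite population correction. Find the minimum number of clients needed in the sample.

121

Unadjusted: n₀ = 1.96² × 0.28 × 0.72 / 0.062² ≈ 201.47, so n₀ = 202.
Finite population correction with N = 298: n = n₀ / (1 + (n₀−1)/N) = 202 / (1 + 201/298) = 202 / 1.6745 ≈ 120.63.
Rounding up, n = 121.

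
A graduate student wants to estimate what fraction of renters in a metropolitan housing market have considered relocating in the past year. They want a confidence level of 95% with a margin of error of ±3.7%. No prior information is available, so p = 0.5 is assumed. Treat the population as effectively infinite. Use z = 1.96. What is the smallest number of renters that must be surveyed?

702

With p = 0.5, p(1−p) = 0.25.
n = z²·p(1−p)/E² = 1.96² × 0.2500 / 0.037² = 3.8416 × 0.2500 / 0.001369 ≈ 701.53.
Rounding up gives n = 702.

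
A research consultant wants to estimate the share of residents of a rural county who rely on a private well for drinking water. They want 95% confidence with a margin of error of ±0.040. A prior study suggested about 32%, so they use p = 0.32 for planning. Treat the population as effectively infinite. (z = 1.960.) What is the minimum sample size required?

With p = 0.32, p(1−p) = 0.2176.
n = z²·p(1−p)/E² = 1.960² × 0.2176 / 0.040² = 3.8416 × 0.2176 / 0.001600 ≈ 522.46.
Rounding up gives n = 523.

523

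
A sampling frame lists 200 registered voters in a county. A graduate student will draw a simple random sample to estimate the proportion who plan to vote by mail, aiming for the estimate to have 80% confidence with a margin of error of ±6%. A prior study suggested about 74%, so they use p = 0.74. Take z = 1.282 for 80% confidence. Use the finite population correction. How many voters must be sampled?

Unadjusted: n₀ = 1.282² × 0.74 × 0.26 / 0.060² ≈ 87.84, so n₀ = 88.
Finite population correction with N = 200: n = n₀ / (1 + (n₀−1)/N) = 88 / (1 + 87/200) = 88 / 1.4350 ≈ 61.32.
Rounding up, n = 62.

62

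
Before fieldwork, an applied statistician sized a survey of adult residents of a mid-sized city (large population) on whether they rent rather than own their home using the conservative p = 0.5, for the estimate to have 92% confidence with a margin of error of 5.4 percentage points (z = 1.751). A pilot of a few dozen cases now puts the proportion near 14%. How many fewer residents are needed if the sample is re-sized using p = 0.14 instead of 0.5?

136

Conservative (p = 0.5): n = 1.751² × 0.25 / 0.054² ≈ 262.86 → 263.
Using p = 0.14: p(1−p) = 0.1204, so n = 1.751² × 0.1204 / 0.054² ≈ 126.59 → 127.
Reduction: 263 − 127 = 136.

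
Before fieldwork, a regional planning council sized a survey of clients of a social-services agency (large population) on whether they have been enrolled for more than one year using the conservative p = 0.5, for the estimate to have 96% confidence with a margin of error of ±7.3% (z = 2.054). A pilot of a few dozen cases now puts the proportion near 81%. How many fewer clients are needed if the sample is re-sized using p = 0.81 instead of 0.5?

76

Conservative (p = 0.5): n = 2.054² × 0.25 / 0.073² ≈ 197.92 → 198.
Using p = 0.81: p(1−p) = 0.1539, so n = 2.054² × 0.1539 / 0.073² ≈ 121.84 → 122.
Reduction: 198 − 122 = 76.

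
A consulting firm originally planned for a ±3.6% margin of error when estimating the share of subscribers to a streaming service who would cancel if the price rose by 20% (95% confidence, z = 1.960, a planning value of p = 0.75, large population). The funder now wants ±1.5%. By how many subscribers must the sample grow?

At ±3.6%: n = 1.960² × 0.1875 / 0.036² ≈ 555.79 → 556.
At ±1.5%: n = 1.960² × 0.1875 / 0.015² ≈ 3201.33 → 3202.
Additional respondents: 3202 − 556 = 2646.

2646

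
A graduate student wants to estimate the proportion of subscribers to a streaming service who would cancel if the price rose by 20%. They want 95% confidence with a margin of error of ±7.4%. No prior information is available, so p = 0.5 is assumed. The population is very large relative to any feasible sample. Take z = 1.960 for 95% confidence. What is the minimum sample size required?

With p = 0.5, p(1−p) = 0.25.
n = z²·p(1−p)/E² = 1.960² × 0.2500 / 0.074² = 3.8416 × 0.2500 / 0.005476 ≈ 175.38.
Rounding up gives n = 176.

176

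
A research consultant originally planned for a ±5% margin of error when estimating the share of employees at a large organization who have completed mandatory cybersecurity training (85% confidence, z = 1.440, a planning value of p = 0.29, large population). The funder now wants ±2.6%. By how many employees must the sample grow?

At ±5%: n = 1.440² × 0.2059 / 0.050² ≈ 170.78 → 171.
At ±2.6%: n = 1.440² × 0.2059 / 0.026² ≈ 631.59 → 632.
Additional respondents: 632 − 171 = 461.

461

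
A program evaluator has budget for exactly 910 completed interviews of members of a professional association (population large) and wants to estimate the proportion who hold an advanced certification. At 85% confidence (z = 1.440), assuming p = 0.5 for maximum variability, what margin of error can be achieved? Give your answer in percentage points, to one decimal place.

2.4

SE(p̂) = √[p(1−p)/n] = √[0.2500/910] = 0.01657.
E = z × SE = 1.440 × 0.01657 = 0.02387, or 2.4 percentage points.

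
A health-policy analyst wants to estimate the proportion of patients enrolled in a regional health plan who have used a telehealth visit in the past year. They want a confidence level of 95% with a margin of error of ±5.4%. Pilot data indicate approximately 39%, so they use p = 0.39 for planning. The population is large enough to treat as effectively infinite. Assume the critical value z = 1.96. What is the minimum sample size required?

With p = 0.39, p(1−p) = 0.2379.
n = z²·p(1−p)/E² = 1.96² × 0.2379 / 0.054² = 3.8416 × 0.2379 / 0.002916 ≈ 313.41.
Rounding up gives n = 314.

314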